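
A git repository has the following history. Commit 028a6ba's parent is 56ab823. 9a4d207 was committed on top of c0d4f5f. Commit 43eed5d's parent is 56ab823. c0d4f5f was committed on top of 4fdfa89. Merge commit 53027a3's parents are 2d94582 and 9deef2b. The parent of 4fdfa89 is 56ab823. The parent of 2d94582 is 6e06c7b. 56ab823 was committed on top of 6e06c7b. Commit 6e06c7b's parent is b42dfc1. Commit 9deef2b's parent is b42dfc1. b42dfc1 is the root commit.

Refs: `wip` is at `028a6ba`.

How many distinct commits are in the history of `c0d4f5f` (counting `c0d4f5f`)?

5

Walking parent pointers from c0d4f5f: reachable set = {4fdfa89, 56ab823, 6e06c7b, b42dfc1, c0d4f5f}.
That is 5 commits.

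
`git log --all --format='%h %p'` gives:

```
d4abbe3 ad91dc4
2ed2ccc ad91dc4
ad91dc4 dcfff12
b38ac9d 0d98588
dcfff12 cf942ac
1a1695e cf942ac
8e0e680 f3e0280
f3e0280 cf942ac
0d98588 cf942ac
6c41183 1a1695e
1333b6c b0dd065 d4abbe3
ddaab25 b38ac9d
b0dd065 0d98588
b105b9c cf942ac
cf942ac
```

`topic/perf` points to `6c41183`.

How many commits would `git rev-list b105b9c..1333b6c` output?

6

Reachable from 1333b6c: {0d98588, 1333b6c, ad91dc4, b0dd065, cf942ac, d4abbe3, dcfff12}.
Reachable from b105b9c: {b105b9c, cf942ac}.
In 1333b6c's history but not b105b9c's: {0d98588, 1333b6c, ad91dc4, b0dd065, d4abbe3, dcfff12} — 6 commits.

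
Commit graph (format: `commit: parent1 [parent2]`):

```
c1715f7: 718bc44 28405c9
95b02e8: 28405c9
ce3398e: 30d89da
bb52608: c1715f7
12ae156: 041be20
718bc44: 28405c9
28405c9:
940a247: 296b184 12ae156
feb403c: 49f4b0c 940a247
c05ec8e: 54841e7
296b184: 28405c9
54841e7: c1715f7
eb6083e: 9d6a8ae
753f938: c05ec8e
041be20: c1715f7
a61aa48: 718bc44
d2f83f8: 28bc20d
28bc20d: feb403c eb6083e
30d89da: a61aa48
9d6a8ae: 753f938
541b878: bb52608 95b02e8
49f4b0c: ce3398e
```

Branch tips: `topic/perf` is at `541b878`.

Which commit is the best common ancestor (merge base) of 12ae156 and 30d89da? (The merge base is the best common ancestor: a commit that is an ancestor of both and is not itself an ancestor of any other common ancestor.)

718bc44

Ancestors of 12ae156: {041be20, 12ae156, 28405c9, 718bc44, c1715f7}.
Ancestors of 30d89da: {28405c9, 30d89da, 718bc44, a61aa48}.
Common ancestors: {28405c9, 718bc44}.
Among these, 718bc44 is not an ancestor of any other common ancestor — it is the merge base.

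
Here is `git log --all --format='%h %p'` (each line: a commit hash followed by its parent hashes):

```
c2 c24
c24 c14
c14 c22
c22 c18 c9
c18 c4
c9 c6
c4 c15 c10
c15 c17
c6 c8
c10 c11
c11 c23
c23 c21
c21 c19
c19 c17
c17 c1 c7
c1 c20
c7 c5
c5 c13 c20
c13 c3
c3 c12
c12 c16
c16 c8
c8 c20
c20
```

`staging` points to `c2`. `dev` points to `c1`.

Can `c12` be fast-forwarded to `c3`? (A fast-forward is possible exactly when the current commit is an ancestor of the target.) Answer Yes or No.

Yes

A fast-forward from c12 to c3 is possible iff c12 is an ancestor of c3.
Ancestors of c3: {c12, c16, c20, c3, c8}.
c12 is among them, so fast-forward is possible.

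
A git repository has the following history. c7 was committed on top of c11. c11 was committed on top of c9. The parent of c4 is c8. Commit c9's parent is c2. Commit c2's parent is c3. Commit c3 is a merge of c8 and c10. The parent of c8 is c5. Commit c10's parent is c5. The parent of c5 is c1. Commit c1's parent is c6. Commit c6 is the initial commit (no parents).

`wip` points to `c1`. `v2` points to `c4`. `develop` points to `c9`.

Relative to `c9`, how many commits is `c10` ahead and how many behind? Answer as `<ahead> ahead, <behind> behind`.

0 ahead, 4 behind

Reachable from c10: {c1, c10, c5, c6}.
Reachable from c9: {c1, c10, c2, c3, c5, c6, c8, c9}.
Only in c10's history (ahead): {} — 0.
Only in c9's history (behind): {c2, c3, c8, c9} — 4.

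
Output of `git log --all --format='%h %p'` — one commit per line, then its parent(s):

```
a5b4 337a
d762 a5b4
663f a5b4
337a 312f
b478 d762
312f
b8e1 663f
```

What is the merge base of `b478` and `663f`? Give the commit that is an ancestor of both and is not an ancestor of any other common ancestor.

Ancestors of b478: {312f, 337a, a5b4, b478, d762}.
Ancestors of 663f: {312f, 337a, 663f, a5b4}.
Common ancestors: {312f, 337a, a5b4}.
Among these, a5b4 is not an ancestor of any other common ancestor — it is the merge base.

a5b4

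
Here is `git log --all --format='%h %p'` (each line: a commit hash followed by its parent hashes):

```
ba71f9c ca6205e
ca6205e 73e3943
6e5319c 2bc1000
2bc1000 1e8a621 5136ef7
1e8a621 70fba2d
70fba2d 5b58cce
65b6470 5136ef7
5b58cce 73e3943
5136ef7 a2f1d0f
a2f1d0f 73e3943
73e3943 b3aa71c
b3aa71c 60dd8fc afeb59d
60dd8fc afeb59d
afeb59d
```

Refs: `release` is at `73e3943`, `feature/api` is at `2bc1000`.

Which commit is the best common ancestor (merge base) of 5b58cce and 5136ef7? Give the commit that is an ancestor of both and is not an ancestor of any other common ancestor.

Ancestors of 5b58cce: {5b58cce, 60dd8fc, 73e3943, afeb59d, b3aa71c}.
Ancestors of 5136ef7: {5136ef7, 60dd8fc, 73e3943, a2f1d0f, afeb59d, b3aa71c}.
Common ancestors: {60dd8fc, 73e3943, afeb59d, b3aa71c}.
Among these, 73e3943 is not an ancestor of any other common ancestor — it is the merge base.

73e3943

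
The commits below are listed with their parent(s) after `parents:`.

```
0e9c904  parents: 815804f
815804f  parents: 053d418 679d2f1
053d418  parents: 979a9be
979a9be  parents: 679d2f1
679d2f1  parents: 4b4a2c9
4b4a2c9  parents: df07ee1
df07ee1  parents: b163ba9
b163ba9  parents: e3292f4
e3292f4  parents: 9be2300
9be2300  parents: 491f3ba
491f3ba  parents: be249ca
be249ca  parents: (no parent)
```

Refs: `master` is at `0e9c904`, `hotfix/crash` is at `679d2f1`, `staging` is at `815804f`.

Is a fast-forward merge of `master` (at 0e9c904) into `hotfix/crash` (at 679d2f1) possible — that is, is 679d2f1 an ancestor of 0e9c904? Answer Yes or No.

Yes

A fast-forward from 679d2f1 to 0e9c904 is possible iff 679d2f1 is an ancestor of 0e9c904.
Ancestors of 0e9c904: {053d418, 0e9c904, 491f3ba, 4b4a2c9, 679d2f1, 815804f, 979a9be, 9be2300, b163ba9, be249ca, df07ee1, e3292f4}.
679d2f1 is among them, so fast-forward is possible.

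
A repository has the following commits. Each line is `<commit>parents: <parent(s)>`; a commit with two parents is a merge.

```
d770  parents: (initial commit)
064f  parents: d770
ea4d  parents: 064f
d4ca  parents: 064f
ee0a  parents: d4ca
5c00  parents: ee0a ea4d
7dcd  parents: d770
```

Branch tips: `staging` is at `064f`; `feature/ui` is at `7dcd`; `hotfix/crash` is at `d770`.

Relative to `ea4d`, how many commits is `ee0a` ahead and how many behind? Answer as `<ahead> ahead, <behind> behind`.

Reachable from ee0a: {064f, d4ca, d770, ee0a}.
Reachable from ea4d: {064f, d770, ea4d}.
Only in ee0a's history (ahead): {d4ca, ee0a} — 2.
Only in ea4d's history (behind): {ea4d} — 1.

2 ahead, 1 behind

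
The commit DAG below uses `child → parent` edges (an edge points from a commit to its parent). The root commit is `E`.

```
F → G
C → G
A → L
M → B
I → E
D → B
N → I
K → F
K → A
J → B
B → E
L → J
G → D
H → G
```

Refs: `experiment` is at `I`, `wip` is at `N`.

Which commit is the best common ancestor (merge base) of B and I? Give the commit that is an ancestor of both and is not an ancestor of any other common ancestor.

Ancestors of B: {B, E}.
Ancestors of I: {E, I}.
Common ancestors: {E}.
The only common ancestor is E, so it is the merge base.

E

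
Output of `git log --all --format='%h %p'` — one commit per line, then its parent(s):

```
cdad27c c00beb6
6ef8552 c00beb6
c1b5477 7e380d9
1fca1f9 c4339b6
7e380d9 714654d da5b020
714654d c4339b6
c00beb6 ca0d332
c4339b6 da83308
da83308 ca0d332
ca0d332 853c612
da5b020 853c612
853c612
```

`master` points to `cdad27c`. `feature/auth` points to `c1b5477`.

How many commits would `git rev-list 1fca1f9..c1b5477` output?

Reachable from c1b5477: {714654d, 7e380d9, 853c612, c1b5477, c4339b6, ca0d332, da5b020, da83308}.
Reachable from 1fca1f9: {1fca1f9, 853c612, c4339b6, ca0d332, da83308}.
In c1b5477's history but not 1fca1f9's: {714654d, 7e380d9, c1b5477, da5b020} — 4 commits.

4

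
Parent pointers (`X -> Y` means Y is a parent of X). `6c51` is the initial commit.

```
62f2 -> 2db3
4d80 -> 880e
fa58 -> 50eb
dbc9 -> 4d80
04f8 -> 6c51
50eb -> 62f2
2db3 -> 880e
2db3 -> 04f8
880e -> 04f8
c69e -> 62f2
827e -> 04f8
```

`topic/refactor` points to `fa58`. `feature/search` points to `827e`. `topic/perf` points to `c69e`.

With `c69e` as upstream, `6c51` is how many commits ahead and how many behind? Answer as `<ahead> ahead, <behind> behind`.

0 ahead, 5 behind

Reachable from 6c51: {6c51}.
Reachable from c69e: {04f8, 2db3, 62f2, 6c51, 880e, c69e}.
Only in 6c51's history (ahead): {} — 0.
Only in c69e's history (behind): {04f8, 2db3, 62f2, 880e, c69e} — 5.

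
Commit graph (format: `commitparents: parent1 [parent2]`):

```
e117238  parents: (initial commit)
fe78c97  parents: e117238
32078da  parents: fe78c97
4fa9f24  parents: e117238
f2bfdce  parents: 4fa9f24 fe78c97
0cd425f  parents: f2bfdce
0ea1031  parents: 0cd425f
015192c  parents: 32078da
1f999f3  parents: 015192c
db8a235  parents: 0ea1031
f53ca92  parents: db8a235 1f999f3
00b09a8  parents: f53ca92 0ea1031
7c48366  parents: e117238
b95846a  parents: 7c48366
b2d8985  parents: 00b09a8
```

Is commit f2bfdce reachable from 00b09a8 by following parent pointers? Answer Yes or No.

Yes

Ancestors of 00b09a8 (commits reachable by following parents): {00b09a8, 015192c, 0cd425f, 0ea1031, 1f999f3, 32078da, 4fa9f24, db8a235, e117238, f2bfdce, f53ca92, fe78c97}.
f2bfdce is in that set, so it is an ancestor of 00b09a8.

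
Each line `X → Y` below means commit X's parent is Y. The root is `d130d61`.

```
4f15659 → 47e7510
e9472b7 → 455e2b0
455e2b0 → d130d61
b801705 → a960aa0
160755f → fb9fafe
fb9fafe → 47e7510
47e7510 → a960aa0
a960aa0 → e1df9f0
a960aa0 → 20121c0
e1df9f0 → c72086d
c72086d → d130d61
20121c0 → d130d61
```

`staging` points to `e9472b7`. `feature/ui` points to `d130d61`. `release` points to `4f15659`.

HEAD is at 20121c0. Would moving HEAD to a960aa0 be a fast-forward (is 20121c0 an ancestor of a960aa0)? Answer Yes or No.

Yes

A fast-forward from 20121c0 to a960aa0 is possible iff 20121c0 is an ancestor of a960aa0.
Ancestors of a960aa0: {20121c0, a960aa0, c72086d, d130d61, e1df9f0}.
20121c0 is among them, so fast-forward is possible.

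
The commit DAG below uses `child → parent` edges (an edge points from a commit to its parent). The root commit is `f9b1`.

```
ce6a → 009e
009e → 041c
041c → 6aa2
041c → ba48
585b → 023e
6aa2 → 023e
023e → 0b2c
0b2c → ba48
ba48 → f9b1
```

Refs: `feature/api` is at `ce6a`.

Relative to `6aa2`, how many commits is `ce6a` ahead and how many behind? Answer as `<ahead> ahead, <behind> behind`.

3 ahead, 0 behind

Reachable from ce6a: {009e, 023e, 041c, 0b2c, 6aa2, ba48, ce6a, f9b1}.
Reachable from 6aa2: {023e, 0b2c, 6aa2, ba48, f9b1}.
Only in ce6a's history (ahead): {009e, 041c, ce6a} — 3.
Only in 6aa2's history (behind): {} — 0.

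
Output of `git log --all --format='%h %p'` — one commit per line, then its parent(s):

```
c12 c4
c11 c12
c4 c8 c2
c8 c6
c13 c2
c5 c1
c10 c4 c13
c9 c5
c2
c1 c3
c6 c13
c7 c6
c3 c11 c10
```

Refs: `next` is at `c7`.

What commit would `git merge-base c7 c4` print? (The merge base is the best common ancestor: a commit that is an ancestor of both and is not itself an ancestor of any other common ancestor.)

Ancestors of c7: {c13, c2, c6, c7}.
Ancestors of c4: {c13, c2, c4, c6, c8}.
Common ancestors: {c13, c2, c6}.
Among these, c6 is not an ancestor of any other common ancestor — it is the merge base.

c6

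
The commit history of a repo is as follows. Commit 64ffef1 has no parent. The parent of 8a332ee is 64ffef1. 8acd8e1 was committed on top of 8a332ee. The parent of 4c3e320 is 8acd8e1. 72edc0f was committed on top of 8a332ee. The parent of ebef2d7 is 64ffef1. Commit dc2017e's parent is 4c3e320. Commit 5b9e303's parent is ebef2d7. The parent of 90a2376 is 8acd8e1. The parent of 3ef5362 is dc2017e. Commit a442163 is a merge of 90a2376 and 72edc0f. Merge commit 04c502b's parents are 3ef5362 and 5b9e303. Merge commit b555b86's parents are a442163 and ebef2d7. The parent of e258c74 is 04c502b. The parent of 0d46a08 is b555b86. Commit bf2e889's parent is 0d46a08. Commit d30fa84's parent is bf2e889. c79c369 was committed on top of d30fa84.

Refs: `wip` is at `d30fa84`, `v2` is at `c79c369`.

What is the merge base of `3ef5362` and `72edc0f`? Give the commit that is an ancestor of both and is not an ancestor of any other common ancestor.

8a332ee

Ancestors of 3ef5362: {3ef5362, 4c3e320, 64ffef1, 8a332ee, 8acd8e1, dc2017e}.
Ancestors of 72edc0f: {64ffef1, 72edc0f, 8a332ee}.
Common ancestors: {64ffef1, 8a332ee}.
Among these, 8a332ee is not an ancestor of any other common ancestor — it is the merge base.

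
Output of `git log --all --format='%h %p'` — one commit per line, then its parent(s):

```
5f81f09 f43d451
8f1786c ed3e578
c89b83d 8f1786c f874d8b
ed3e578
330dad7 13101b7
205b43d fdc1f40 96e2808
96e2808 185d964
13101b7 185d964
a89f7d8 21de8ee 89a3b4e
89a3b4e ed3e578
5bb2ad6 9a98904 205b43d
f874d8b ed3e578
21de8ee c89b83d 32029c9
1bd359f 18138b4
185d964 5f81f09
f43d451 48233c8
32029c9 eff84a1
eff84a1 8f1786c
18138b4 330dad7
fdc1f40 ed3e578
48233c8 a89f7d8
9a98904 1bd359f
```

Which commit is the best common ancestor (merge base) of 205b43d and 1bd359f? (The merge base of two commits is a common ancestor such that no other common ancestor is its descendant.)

Ancestors of 205b43d: {185d964, 205b43d, 21de8ee, 32029c9, 48233c8, 5f81f09, 89a3b4e, 8f1786c, 96e2808, a89f7d8, c89b83d, ed3e578, eff84a1, f43d451, f874d8b, fdc1f40}.
Ancestors of 1bd359f: {13101b7, 18138b4, 185d964, 1bd359f, 21de8ee, 32029c9, 330dad7, 48233c8, 5f81f09, 89a3b4e, 8f1786c, a89f7d8, c89b83d, ed3e578, eff84a1, f43d451, f874d8b}.
Common ancestors: {185d964, 21de8ee, 32029c9, 48233c8, 5f81f09, 89a3b4e, 8f1786c, a89f7d8, c89b83d, ed3e578, eff84a1, f43d451, f874d8b}.
Among these, 185d964 is not an ancestor of any other common ancestor — it is the merge base.

185d964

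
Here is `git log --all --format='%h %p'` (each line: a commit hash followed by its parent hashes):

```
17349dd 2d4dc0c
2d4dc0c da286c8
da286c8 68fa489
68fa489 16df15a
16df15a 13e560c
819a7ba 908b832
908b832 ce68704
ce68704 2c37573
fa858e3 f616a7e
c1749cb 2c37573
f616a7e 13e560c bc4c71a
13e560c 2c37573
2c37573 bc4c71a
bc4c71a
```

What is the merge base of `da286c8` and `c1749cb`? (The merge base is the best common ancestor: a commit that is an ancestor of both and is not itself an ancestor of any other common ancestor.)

Ancestors of da286c8: {13e560c, 16df15a, 2c37573, 68fa489, bc4c71a, da286c8}.
Ancestors of c1749cb: {2c37573, bc4c71a, c1749cb}.
Common ancestors: {2c37573, bc4c71a}.
Among these, 2c37573 is not an ancestor of any other common ancestor — it is the merge base.

2c37573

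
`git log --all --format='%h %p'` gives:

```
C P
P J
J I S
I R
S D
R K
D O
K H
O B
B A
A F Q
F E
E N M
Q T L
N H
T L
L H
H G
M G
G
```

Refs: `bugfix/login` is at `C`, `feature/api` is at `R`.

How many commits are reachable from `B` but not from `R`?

Reachable from B: {A, B, E, F, G, H, L, M, N, Q, T}.
Reachable from R: {G, H, K, R}.
In B's history but not R's: {A, B, E, F, L, M, N, Q, T} — 9 commits.

9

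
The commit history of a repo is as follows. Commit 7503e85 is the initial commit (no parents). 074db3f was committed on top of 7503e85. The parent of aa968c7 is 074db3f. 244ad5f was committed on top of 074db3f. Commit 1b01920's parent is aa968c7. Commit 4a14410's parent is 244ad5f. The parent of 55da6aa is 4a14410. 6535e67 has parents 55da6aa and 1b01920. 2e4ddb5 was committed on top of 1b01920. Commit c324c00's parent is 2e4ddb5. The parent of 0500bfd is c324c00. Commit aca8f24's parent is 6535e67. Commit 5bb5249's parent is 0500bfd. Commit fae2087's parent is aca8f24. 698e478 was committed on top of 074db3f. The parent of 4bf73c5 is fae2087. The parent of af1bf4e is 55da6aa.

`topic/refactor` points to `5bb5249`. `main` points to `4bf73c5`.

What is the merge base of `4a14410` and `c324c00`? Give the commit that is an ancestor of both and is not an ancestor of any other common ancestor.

074db3f

Ancestors of 4a14410: {074db3f, 244ad5f, 4a14410, 7503e85}.
Ancestors of c324c00: {074db3f, 1b01920, 2e4ddb5, 7503e85, aa968c7, c324c00}.
Common ancestors: {074db3f, 7503e85}.
Among these, 074db3f is not an ancestor of any other common ancestor — it is the merge base.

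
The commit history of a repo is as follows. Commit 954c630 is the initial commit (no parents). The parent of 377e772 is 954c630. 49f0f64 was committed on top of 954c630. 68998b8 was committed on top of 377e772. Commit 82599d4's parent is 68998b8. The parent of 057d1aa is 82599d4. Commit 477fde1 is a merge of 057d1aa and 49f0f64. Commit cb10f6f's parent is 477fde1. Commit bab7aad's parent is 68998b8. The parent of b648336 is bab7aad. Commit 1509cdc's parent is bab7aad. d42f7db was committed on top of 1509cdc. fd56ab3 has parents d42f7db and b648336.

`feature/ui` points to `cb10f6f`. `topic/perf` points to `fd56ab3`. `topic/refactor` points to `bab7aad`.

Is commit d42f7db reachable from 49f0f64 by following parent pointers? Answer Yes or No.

Ancestors of 49f0f64: {49f0f64, 954c630}.
d42f7db is not in that set, so it is not an ancestor of 49f0f64.

No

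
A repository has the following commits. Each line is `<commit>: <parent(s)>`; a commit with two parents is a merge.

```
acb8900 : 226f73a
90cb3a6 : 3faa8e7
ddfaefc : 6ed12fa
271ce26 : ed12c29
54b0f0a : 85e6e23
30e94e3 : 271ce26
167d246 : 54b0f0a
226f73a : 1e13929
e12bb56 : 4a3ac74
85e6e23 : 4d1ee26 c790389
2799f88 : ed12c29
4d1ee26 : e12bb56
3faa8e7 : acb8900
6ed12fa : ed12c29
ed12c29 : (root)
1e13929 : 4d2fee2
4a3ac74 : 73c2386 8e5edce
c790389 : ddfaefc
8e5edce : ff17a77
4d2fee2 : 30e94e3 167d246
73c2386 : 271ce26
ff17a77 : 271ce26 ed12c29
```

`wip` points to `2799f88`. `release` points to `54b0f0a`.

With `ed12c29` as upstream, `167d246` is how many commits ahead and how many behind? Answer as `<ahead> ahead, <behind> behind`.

Reachable from 167d246: {167d246, 271ce26, 4a3ac74, 4d1ee26, 54b0f0a, 6ed12fa, 73c2386, 85e6e23, 8e5edce, c790389, ddfaefc, e12bb56, ed12c29, ff17a77}.
Reachable from ed12c29: {ed12c29}.
Only in 167d246's history (ahead): {167d246, 271ce26, 4a3ac74, 4d1ee26, 54b0f0a, 6ed12fa, 73c2386, 85e6e23, 8e5edce, c790389, ddfaefc, e12bb56, ff17a77} — 13.
Only in ed12c29's history (behind): {} — 0.

13 ahead, 0 behind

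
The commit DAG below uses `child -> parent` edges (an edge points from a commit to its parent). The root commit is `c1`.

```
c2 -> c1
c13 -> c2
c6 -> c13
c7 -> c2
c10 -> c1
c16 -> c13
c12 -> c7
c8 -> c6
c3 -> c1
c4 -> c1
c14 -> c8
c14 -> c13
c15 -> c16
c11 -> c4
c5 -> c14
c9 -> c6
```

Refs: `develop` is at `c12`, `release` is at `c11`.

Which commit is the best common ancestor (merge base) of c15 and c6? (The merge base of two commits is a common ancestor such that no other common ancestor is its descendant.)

c13

Ancestors of c15: {c1, c13, c15, c16, c2}.
Ancestors of c6: {c1, c13, c2, c6}.
Common ancestors: {c1, c13, c2}.
Among these, c13 is not an ancestor of any other common ancestor — it is the merge base.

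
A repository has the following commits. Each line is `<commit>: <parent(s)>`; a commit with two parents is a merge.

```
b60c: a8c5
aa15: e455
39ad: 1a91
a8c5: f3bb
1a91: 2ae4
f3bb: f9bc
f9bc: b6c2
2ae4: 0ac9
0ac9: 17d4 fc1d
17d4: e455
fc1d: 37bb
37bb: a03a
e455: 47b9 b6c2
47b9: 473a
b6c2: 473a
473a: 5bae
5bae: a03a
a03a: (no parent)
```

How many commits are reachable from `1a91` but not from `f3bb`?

8

Reachable from 1a91: {0ac9, 17d4, 1a91, 2ae4, 37bb, 473a, 47b9, 5bae, a03a, b6c2, e455, fc1d}.
Reachable from f3bb: {473a, 5bae, a03a, b6c2, f3bb, f9bc}.
In 1a91's history but not f3bb's: {0ac9, 17d4, 1a91, 2ae4, 37bb, 47b9, e455, fc1d} — 8 commits.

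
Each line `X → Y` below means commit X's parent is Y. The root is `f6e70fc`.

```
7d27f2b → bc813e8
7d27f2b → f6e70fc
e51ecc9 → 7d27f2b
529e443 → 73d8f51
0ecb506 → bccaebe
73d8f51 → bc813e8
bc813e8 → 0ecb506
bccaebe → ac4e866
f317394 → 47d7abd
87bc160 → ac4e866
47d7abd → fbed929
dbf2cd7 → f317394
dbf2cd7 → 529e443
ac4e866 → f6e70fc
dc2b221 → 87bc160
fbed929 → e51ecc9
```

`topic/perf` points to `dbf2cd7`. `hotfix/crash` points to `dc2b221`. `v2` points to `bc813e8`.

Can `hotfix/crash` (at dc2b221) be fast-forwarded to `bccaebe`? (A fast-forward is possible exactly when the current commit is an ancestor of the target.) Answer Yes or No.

A fast-forward from dc2b221 to bccaebe is possible iff dc2b221 is an ancestor of bccaebe.
Ancestors of bccaebe: {ac4e866, bccaebe, f6e70fc}.
dc2b221 is not among them, so fast-forward is not possible.

No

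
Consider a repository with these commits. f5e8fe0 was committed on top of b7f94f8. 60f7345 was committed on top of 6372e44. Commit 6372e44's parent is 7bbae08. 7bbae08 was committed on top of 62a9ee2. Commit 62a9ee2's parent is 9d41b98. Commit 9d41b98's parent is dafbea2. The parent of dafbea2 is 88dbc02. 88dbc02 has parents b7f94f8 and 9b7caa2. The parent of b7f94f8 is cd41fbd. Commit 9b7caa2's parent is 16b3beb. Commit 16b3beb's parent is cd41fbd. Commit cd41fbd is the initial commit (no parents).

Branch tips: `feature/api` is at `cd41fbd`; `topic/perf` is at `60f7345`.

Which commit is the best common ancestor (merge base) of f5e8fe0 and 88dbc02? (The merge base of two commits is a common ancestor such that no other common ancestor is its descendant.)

b7f94f8

Ancestors of f5e8fe0: {b7f94f8, cd41fbd, f5e8fe0}.
Ancestors of 88dbc02: {16b3beb, 88dbc02, 9b7caa2, b7f94f8, cd41fbd}.
Common ancestors: {b7f94f8, cd41fbd}.
Among these, b7f94f8 is not an ancestor of any other common ancestor — it is the merge base.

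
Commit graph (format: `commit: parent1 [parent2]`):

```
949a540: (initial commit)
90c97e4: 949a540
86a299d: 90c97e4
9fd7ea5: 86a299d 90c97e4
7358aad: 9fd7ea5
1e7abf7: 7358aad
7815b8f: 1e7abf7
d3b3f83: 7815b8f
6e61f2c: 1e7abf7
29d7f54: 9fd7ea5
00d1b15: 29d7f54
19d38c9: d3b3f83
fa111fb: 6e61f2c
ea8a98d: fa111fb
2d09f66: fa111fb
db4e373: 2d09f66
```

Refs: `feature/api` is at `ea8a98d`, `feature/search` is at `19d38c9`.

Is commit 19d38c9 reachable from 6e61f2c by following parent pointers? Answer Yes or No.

Ancestors of 6e61f2c: {1e7abf7, 6e61f2c, 7358aad, 86a299d, 90c97e4, 949a540, 9fd7ea5}.
19d38c9 is not in that set, so it is not an ancestor of 6e61f2c.

No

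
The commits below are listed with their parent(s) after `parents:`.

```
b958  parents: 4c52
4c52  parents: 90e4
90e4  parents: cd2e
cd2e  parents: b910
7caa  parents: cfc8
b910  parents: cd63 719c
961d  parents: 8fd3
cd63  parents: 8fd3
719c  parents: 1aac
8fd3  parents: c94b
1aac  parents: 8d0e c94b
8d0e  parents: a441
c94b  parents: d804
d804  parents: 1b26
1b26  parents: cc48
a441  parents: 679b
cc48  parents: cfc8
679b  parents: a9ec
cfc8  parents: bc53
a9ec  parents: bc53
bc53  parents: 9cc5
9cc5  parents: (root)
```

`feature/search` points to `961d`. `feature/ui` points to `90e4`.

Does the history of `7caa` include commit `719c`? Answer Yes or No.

Ancestors of 7caa: {7caa, 9cc5, bc53, cfc8}.
719c is not in that set, so it is not an ancestor of 7caa.

No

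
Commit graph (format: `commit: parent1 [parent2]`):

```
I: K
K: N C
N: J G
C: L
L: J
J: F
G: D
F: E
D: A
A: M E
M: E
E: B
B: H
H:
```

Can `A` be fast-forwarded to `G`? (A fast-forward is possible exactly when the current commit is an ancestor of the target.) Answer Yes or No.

A fast-forward from A to G is possible iff A is an ancestor of G.
Ancestors of G: {A, B, D, E, G, H, M}.
A is among them, so fast-forward is possible.

Yes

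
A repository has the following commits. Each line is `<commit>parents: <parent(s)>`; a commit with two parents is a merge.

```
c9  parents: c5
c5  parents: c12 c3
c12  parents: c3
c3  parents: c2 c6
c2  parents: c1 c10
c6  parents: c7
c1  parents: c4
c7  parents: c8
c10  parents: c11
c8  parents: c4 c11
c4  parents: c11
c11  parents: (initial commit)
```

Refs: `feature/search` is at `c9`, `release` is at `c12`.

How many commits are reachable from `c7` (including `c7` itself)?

Walking parent pointers from c7: reachable set = {c11, c4, c7, c8}.
That is 4 commits.

4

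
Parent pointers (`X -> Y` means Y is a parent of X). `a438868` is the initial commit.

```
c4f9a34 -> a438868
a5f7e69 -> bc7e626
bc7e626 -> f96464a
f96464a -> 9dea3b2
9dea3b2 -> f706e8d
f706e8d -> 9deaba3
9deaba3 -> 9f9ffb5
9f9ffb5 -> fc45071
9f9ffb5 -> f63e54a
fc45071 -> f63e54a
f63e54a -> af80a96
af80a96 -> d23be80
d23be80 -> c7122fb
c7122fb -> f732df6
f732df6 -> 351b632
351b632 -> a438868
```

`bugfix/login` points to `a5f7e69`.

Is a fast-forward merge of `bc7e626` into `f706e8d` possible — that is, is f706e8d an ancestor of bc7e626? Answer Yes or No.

Yes

A fast-forward from f706e8d to bc7e626 is possible iff f706e8d is an ancestor of bc7e626.
Ancestors of bc7e626: {351b632, 9dea3b2, 9deaba3, 9f9ffb5, a438868, af80a96, bc7e626, c7122fb, d23be80, f63e54a, f706e8d, f732df6, f96464a, fc45071}.
f706e8d is among them, so fast-forward is possible.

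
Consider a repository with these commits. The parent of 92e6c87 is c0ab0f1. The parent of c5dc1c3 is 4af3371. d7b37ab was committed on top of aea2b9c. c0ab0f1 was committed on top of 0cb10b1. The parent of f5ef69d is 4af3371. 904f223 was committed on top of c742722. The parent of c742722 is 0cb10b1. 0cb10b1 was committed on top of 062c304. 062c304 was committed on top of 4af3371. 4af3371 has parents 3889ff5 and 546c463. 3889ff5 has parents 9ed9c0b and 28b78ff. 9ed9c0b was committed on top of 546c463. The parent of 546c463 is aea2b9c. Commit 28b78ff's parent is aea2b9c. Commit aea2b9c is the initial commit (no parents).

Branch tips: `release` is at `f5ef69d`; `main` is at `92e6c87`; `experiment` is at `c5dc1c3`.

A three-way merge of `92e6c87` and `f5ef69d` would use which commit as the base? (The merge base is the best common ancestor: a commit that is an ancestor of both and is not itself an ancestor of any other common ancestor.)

4af3371

Ancestors of 92e6c87: {062c304, 0cb10b1, 28b78ff, 3889ff5, 4af3371, 546c463, 92e6c87, 9ed9c0b, aea2b9c, c0ab0f1}.
Ancestors of f5ef69d: {28b78ff, 3889ff5, 4af3371, 546c463, 9ed9c0b, aea2b9c, f5ef69d}.
Common ancestors: {28b78ff, 3889ff5, 4af3371, 546c463, 9ed9c0b, aea2b9c}.
Among these, 4af3371 is not an ancestor of any other common ancestor — it is the merge base.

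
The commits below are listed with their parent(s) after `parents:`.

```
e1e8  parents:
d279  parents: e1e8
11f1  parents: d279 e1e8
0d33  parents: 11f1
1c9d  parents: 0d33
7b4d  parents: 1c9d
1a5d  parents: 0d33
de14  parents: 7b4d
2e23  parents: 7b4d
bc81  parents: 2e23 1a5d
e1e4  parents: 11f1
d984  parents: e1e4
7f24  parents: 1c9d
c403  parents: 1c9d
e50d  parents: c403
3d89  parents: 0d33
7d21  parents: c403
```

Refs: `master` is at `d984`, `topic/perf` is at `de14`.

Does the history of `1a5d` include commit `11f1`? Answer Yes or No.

Ancestors of 1a5d (commits reachable by following parents): {0d33, 11f1, 1a5d, d279, e1e8}.
11f1 is in that set, so it is an ancestor of 1a5d.

Yes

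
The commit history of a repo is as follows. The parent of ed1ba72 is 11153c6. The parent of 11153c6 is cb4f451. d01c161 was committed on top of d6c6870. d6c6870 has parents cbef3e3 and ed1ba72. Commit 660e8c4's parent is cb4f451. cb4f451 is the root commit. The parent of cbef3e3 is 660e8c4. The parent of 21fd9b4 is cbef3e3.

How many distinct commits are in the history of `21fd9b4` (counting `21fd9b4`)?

4

Walking parent pointers from 21fd9b4: reachable set = {21fd9b4, 660e8c4, cb4f451, cbef3e3}.
That is 4 commits.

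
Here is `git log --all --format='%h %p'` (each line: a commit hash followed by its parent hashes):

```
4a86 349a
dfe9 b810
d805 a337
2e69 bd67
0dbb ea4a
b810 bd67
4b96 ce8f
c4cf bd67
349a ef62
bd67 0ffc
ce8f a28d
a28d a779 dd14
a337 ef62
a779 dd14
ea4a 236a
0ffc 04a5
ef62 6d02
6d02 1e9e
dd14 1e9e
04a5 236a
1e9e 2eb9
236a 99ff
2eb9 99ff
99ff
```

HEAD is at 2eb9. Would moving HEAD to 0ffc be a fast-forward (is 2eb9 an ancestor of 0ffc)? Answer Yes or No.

No

A fast-forward from 2eb9 to 0ffc is possible iff 2eb9 is an ancestor of 0ffc.
Ancestors of 0ffc: {04a5, 0ffc, 236a, 99ff}.
2eb9 is not among them, so fast-forward is not possible.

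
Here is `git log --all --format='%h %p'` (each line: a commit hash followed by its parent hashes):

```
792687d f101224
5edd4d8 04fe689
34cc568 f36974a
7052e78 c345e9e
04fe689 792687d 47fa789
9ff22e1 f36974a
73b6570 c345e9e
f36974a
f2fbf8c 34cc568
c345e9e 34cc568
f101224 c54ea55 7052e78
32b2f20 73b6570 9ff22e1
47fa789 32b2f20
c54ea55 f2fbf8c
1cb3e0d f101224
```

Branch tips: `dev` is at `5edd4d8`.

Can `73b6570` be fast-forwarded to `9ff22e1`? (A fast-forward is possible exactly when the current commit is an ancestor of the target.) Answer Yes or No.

No

A fast-forward from 73b6570 to 9ff22e1 is possible iff 73b6570 is an ancestor of 9ff22e1.
Ancestors of 9ff22e1: {9ff22e1, f36974a}.
73b6570 is not among them, so fast-forward is not possible.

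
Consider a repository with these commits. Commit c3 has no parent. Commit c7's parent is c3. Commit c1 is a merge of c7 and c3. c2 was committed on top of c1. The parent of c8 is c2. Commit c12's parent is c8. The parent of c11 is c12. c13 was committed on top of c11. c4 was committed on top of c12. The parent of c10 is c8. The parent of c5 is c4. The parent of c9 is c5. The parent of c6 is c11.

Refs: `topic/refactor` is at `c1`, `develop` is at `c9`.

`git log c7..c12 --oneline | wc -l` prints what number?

4

Reachable from c12: {c1, c12, c2, c3, c7, c8}.
Reachable from c7: {c3, c7}.
In c12's history but not c7's: {c1, c12, c2, c8} — 4 commits.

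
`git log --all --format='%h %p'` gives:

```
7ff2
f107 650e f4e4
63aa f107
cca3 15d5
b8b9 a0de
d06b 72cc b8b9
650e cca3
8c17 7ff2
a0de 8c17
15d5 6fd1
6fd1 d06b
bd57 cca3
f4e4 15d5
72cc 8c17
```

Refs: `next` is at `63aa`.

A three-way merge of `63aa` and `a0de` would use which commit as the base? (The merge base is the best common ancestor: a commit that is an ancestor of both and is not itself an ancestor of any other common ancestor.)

a0de

Ancestors of 63aa: {15d5, 63aa, 650e, 6fd1, 72cc, 7ff2, 8c17, a0de, b8b9, cca3, d06b, f107, f4e4}.
Ancestors of a0de: {7ff2, 8c17, a0de}.
Common ancestors: {7ff2, 8c17, a0de}.
Among these, a0de is not an ancestor of any other common ancestor — it is the merge base.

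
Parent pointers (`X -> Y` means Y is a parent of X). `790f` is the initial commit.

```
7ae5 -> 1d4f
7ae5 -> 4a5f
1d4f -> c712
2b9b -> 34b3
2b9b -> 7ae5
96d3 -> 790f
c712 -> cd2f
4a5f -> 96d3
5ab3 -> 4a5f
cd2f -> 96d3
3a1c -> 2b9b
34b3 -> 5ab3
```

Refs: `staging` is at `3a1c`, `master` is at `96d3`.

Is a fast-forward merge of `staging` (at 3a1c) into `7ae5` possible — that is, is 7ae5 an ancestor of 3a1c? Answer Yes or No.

A fast-forward from 7ae5 to 3a1c is possible iff 7ae5 is an ancestor of 3a1c.
Ancestors of 3a1c: {1d4f, 2b9b, 34b3, 3a1c, 4a5f, 5ab3, 790f, 7ae5, 96d3, c712, cd2f}.
7ae5 is among them, so fast-forward is possible.

Yes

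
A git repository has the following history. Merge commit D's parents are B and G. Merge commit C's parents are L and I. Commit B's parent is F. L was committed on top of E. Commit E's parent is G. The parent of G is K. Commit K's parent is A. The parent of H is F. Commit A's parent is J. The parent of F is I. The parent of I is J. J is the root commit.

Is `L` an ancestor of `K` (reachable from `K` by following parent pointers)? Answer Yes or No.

No

Ancestors of K: {A, J, K}.
L is not in that set, so it is not an ancestor of K.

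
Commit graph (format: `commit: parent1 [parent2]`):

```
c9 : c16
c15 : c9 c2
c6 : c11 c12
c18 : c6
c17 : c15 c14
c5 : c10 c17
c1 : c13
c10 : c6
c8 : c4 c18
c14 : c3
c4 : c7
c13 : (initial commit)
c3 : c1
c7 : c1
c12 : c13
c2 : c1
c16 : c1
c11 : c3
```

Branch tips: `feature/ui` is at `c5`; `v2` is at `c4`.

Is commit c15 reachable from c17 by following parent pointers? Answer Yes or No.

Ancestors of c17 (commits reachable by following parents): {c1, c13, c14, c15, c16, c17, c2, c3, c9}.
c15 is in that set, so it is an ancestor of c17.

Yes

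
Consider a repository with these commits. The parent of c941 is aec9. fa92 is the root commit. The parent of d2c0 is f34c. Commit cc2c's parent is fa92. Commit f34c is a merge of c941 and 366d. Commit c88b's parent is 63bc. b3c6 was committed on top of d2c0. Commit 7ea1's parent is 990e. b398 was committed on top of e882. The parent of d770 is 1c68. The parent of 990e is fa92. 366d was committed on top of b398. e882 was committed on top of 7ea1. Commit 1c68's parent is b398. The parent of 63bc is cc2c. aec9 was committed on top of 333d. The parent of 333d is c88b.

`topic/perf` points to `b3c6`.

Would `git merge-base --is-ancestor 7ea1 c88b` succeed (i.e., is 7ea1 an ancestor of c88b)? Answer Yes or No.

Ancestors of c88b: {63bc, c88b, cc2c, fa92}.
7ea1 is not in that set, so it is not an ancestor of c88b.

No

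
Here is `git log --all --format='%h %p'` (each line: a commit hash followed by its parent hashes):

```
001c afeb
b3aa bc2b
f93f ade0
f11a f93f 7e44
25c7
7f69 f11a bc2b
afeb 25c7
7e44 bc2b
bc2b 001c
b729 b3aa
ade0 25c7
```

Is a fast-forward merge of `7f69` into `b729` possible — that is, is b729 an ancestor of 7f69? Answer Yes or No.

A fast-forward from b729 to 7f69 is possible iff b729 is an ancestor of 7f69.
Ancestors of 7f69: {001c, 25c7, 7e44, 7f69, ade0, afeb, bc2b, f11a, f93f}.
b729 is not among them, so fast-forward is not possible.

No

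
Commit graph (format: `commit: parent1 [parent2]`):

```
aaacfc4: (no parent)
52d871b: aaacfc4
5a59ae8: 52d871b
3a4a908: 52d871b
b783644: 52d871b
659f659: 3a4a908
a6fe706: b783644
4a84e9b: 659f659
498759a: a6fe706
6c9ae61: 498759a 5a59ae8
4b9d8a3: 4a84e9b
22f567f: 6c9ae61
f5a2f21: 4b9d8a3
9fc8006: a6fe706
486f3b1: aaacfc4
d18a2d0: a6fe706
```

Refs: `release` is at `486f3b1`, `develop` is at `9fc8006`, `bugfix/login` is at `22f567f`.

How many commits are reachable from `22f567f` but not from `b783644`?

Reachable from 22f567f: {22f567f, 498759a, 52d871b, 5a59ae8, 6c9ae61, a6fe706, aaacfc4, b783644}.
Reachable from b783644: {52d871b, aaacfc4, b783644}.
In 22f567f's history but not b783644's: {22f567f, 498759a, 5a59ae8, 6c9ae61, a6fe706} — 5 commits.

5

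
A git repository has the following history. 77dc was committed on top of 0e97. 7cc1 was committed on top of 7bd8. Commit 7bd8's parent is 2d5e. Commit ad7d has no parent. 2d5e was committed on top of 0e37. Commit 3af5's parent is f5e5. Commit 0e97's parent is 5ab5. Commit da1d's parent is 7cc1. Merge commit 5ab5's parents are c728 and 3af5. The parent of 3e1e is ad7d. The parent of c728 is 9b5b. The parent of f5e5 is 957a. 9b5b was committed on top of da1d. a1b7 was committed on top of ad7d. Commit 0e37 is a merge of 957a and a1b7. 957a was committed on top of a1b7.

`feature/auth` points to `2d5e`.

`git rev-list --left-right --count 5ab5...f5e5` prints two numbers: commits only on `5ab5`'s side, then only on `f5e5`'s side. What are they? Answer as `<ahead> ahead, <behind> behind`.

9 ahead, 0 behind

Reachable from 5ab5: {0e37, 2d5e, 3af5, 5ab5, 7bd8, 7cc1, 957a, 9b5b, a1b7, ad7d, c728, da1d, f5e5}.
Reachable from f5e5: {957a, a1b7, ad7d, f5e5}.
Only in 5ab5's history (ahead): {0e37, 2d5e, 3af5, 5ab5, 7bd8, 7cc1, 9b5b, c728, da1d} — 9.
Only in f5e5's history (behind): {} — 0.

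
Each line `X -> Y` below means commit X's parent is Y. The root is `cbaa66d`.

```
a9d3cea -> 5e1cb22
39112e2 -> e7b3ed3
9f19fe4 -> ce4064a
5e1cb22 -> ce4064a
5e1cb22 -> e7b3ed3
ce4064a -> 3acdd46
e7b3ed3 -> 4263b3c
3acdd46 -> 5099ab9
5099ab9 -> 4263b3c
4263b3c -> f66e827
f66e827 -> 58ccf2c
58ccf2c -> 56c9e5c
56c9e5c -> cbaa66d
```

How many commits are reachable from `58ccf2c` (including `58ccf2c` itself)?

3

Walking parent pointers from 58ccf2c: reachable set = {56c9e5c, 58ccf2c, cbaa66d}.
That is 3 commits.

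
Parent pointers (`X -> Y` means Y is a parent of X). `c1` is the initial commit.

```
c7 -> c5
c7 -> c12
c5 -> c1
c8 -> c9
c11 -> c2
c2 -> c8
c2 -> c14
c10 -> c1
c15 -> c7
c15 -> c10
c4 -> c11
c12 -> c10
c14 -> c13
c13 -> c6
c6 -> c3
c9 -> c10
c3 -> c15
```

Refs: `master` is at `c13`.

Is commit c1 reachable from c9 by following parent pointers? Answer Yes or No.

Ancestors of c9 (commits reachable by following parents): {c1, c10, c9}.
c1 is in that set, so it is an ancestor of c9.

Yes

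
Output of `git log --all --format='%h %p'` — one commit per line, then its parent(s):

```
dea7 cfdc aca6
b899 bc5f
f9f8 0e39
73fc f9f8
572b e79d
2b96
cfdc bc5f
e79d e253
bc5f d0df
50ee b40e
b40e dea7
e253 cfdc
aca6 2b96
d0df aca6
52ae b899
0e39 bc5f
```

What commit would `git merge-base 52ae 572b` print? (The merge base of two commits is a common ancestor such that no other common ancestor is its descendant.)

bc5f

Ancestors of 52ae: {2b96, 52ae, aca6, b899, bc5f, d0df}.
Ancestors of 572b: {2b96, 572b, aca6, bc5f, cfdc, d0df, e253, e79d}.
Common ancestors: {2b96, aca6, bc5f, d0df}.
Among these, bc5f is not an ancestor of any other common ancestor — it is the merge base.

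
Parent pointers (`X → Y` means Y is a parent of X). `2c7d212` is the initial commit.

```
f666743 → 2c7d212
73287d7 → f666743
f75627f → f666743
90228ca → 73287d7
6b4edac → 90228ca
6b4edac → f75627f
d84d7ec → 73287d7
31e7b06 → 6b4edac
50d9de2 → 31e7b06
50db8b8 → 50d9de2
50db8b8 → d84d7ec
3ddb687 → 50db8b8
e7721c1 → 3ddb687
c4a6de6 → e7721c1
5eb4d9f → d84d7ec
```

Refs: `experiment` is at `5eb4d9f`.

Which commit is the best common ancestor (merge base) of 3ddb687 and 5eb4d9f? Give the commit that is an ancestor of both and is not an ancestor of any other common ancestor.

d84d7ec

Ancestors of 3ddb687: {2c7d212, 31e7b06, 3ddb687, 50d9de2, 50db8b8, 6b4edac, 73287d7, 90228ca, d84d7ec, f666743, f75627f}.
Ancestors of 5eb4d9f: {2c7d212, 5eb4d9f, 73287d7, d84d7ec, f666743}.
Common ancestors: {2c7d212, 73287d7, d84d7ec, f666743}.
Among these, d84d7ec is not an ancestor of any other common ancestor — it is the merge base.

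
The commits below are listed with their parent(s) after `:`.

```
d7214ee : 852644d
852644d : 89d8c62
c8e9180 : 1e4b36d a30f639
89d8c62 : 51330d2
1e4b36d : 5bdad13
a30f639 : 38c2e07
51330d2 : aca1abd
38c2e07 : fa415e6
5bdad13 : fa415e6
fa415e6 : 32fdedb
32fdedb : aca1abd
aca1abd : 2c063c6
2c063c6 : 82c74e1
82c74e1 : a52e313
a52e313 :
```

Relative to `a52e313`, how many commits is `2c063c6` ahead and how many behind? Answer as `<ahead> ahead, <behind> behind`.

Reachable from 2c063c6: {2c063c6, 82c74e1, a52e313}.
Reachable from a52e313: {a52e313}.
Only in 2c063c6's history (ahead): {2c063c6, 82c74e1} — 2.
Only in a52e313's history (behind): {} — 0.

2 ahead, 0 behind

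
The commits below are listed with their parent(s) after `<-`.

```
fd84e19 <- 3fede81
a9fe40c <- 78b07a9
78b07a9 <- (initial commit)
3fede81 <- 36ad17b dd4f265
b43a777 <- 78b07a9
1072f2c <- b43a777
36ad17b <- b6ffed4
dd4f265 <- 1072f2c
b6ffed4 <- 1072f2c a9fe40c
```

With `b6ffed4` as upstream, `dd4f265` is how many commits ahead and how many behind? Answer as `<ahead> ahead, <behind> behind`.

Reachable from dd4f265: {1072f2c, 78b07a9, b43a777, dd4f265}.
Reachable from b6ffed4: {1072f2c, 78b07a9, a9fe40c, b43a777, b6ffed4}.
Only in dd4f265's history (ahead): {dd4f265} — 1.
Only in b6ffed4's history (behind): {a9fe40c, b6ffed4} — 2.

1 ahead, 2 behind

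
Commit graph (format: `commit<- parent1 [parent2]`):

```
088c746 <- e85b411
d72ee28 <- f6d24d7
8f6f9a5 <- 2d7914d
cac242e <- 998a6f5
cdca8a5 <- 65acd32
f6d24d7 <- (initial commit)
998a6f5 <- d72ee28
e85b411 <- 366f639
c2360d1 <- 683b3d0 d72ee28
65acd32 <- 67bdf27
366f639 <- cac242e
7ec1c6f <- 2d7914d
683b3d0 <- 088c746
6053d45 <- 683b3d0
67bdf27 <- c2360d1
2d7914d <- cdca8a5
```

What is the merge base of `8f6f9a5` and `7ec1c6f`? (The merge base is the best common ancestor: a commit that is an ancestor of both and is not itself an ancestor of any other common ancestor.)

Ancestors of 8f6f9a5: {088c746, 2d7914d, 366f639, 65acd32, 67bdf27, 683b3d0, 8f6f9a5, 998a6f5, c2360d1, cac242e, cdca8a5, d72ee28, e85b411, f6d24d7}.
Ancestors of 7ec1c6f: {088c746, 2d7914d, 366f639, 65acd32, 67bdf27, 683b3d0, 7ec1c6f, 998a6f5, c2360d1, cac242e, cdca8a5, d72ee28, e85b411, f6d24d7}.
Common ancestors: {088c746, 2d7914d, 366f639, 65acd32, 67bdf27, 683b3d0, 998a6f5, c2360d1, cac242e, cdca8a5, d72ee28, e85b411, f6d24d7}.
Among these, 2d7914d is not an ancestor of any other common ancestor — it is the merge base.

2d7914d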